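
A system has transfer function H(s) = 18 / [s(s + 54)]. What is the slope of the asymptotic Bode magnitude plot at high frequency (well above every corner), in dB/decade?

With 0 zeros and 2 poles, the high-frequency asymptotic slope is 20 × (0 − 2) = -40 dB/decade.

-40 dB/decade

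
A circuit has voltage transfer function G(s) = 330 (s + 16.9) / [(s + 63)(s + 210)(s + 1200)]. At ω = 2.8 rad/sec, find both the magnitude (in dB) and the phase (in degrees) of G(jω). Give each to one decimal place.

|j2.8 + 16.9| = √(2.8² + 16.9²) = 17.13
|j2.8 + 63| = √(2.8² + 63²) = 63.06
|j2.8 + 210| = √(2.8² + 210²) = 210
|j2.8 + 1200| = √(2.8² + 1200²) = 1200
|G(j2.8)| = 330 × 17.13 / (63.06 × 210 × 1200) = 0.00035569
20 log₁₀(0.00035569) = -68.98 dB
∠(j2.8 + 16.9) = arctan(2.8/16.9) = 9.41°
∠(j2.8 + 63) = arctan(2.8/63) = 2.54°
∠(j2.8 + 210) = arctan(2.8/210) = 0.76°
∠(j2.8 + 1200) = arctan(2.8/1200) = 0.13°
∠G(j2.8) = 9.41° − (2.54° + 0.76° + 0.13°) = 5.96°

|G| = -69.0 dB, ∠G = 6.0°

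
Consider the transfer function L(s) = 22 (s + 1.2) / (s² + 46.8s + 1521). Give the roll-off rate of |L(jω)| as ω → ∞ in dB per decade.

With 1 zero and 2 poles, the high-frequency asymptotic slope is 20 × (1 − 2) = -20 dB/decade.

-20 dB/decade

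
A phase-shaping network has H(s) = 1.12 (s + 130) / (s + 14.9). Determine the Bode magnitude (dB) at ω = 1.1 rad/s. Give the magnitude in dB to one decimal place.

19.8 dB

|j1.1 + 130| = √(1.1² + 130²) = 130
|j1.1 + 14.9| = √(1.1² + 14.9²) = 14.94
|H(j1.1)| = 1.12 × 130 / 14.94 = 9.7456
20 log₁₀(9.7456) = 19.78 dB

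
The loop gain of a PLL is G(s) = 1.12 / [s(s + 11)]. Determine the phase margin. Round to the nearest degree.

89°

Gain crossover: |G(jω)| = 1 at ω ≈ 0.102 rad/s.
∠G(j0.102) = −90° − arctan(0.102/11) ≈ -90.53°
PM = 180° + (-90.53°) = 89.47°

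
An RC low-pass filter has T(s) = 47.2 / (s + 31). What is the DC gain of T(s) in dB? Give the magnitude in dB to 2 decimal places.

3.65 dB

T(0) = 47.2 / 31 = 1.5226
20 log₁₀(1.5226) = 3.652 dB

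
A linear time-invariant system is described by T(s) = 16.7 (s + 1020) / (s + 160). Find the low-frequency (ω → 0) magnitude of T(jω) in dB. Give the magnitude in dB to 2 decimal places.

T(0) = 16.7 × 1020 / 160 = 106.46
20 log₁₀(106.46) = 40.544 dB

40.54 dB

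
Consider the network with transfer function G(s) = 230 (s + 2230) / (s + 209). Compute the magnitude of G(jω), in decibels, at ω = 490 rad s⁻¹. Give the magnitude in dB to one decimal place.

|j490 + 2230| = √(490² + 2230²) = 2283
|j490 + 209| = √(490² + 209²) = 532.7
|G(j490)| = 230 × 2283 / 532.7 = 985.78
20 log₁₀(985.78) = 59.88 dB

59.9 dB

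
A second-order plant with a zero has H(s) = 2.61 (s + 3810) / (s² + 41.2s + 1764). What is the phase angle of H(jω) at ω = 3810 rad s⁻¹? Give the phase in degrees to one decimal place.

-134.4°

∠(j3810 + 3810) = arctan(3810/3810) = 45.00°
∠[(j3810)² + 41.2(j3810) + 1764] = ∠[-1.4514e+07 + j1.5697e+05] = 179.38°
∠H(j3810) = 45.00° − 179.38° = -134.38°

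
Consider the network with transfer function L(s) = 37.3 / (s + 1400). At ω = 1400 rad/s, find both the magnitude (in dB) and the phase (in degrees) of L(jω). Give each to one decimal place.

|L| = -34.5 dB, ∠L = -45.0°

|j1400 + 1400| = √(1400² + 1400²) = 1980
|L(j1400)| = 37.3 / 1980 = 0.018839
20 log₁₀(0.018839) = -34.50 dB
∠(j1400 + 1400) = arctan(1400/1400) = 45.00°
∠L(j1400) = −45.00° = -45.00°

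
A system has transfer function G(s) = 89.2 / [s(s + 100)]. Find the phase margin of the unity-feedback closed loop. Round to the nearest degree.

89°

Gain crossover: |G(jω)| = 1 at ω ≈ 0.892 rad/s.
∠G(j0.892) = −90° − arctan(0.892/100) ≈ -90.51°
PM = 180° + (-90.51°) = 89.49°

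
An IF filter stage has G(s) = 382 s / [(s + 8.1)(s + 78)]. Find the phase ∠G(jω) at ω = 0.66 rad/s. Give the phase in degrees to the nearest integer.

85 deg

∠(j0.66) = 90.00°
∠(j0.66 + 8.1) = arctan(0.66/8.1) = 4.66°
∠(j0.66 + 78) = arctan(0.66/78) = 0.48°
∠G(j0.66) = 90.00° − (4.66° + 0.48°) = 84.86°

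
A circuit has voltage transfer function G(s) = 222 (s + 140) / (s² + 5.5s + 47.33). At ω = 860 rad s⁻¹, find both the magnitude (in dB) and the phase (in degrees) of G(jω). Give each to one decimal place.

|G| = -11.6 dB, ∠G = -98.9°

|j860 + 140| = √(860² + 140²) = 871.3
|(j860)² + 5.5(j860) + 47.33| = |-7.3955e+05 + j4730| = 7.396e+05
|G(j860)| = 222 × 871.3 / 7.396e+05 = 0.26155
20 log₁₀(0.26155) = -11.65 dB
∠(j860 + 140) = arctan(860/140) = 80.75°
∠[(j860)² + 5.5(j860) + 47.33] = ∠[-7.3955e+05 + j4730] = 179.63°
∠G(j860) = 80.75° − 179.63° = -98.88°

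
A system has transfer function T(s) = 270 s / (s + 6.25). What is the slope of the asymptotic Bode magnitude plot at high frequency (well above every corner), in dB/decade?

0 dB/decade

With 1 zero and 1 pole, the high-frequency asymptotic slope is 20 × (1 − 1) = 0 dB/decade.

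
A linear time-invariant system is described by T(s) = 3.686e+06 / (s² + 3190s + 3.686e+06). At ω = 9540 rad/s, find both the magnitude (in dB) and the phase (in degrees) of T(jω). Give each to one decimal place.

|(j9540)² + 3190(j9540) + 3.686e+06| = |-8.7326e+07 + j3.0433e+07| = 9.248e+07
|T(j9540)| = 3.686e+06 / 9.248e+07 = 0.039859
20 log₁₀(0.039859) = -27.99 dB
∠[(j9540)² + 3190(j9540) + 3.686e+06] = ∠[-8.7326e+07 + j3.0433e+07] = 160.79°
∠T(j9540) = −160.79° = -160.79°

|T| = -28.0 dB, ∠T = -160.8 deg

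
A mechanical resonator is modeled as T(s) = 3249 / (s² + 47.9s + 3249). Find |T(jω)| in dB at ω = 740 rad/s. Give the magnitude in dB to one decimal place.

|(j740)² + 47.9(j740) + 3249| = |-5.4435e+05 + j35446| = 5.455e+05
|T(j740)| = 3249 / 5.455e+05 = 0.005956
20 log₁₀(0.005956) = -44.50 dB

-44.5 dB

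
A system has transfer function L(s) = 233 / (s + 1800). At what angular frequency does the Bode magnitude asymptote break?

1800 rad/s

The single real pole at s = −1800 gives a corner at ω = 1800 rad/s.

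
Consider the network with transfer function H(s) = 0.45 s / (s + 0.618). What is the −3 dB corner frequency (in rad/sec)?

0.618 rad/sec

For a single-pole high-pass, the −3 dB point is at the pole: ω = 0.618 rad/sec.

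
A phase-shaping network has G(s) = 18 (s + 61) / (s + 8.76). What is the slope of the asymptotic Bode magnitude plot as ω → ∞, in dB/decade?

With 1 zero and 1 pole, the high-frequency asymptotic slope is 20 × (1 − 1) = 0 dB/decade.

0 dB/decade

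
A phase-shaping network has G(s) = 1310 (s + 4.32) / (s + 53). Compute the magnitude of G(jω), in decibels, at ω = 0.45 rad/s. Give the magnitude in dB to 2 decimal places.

|j0.45 + 4.32| = √(0.45² + 4.32²) = 4.343
|j0.45 + 53| = √(0.45² + 53²) = 53
|G(j0.45)| = 1310 × 4.343 / 53 = 107.35
20 log₁₀(107.35) = 40.616 dB

40.62 dB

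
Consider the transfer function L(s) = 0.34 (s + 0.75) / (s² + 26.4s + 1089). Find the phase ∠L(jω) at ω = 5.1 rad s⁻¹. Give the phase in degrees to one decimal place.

∠(j5.1 + 0.75) = arctan(5.1/0.75) = 81.63°
∠[(j5.1)² + 26.4(j5.1) + 1089] = ∠[1063 + j134.64] = 7.22°
∠L(j5.1) = 81.63° − 7.22° = 74.42°

74.4°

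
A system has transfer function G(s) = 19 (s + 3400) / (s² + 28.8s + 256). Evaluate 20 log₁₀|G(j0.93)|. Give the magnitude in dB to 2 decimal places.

|j0.93 + 3400| = √(0.93² + 3400²) = 3400
|(j0.93)² + 28.8(j0.93) + 256| = |255.14 + j26.784| = 256.5
|G(j0.93)| = 19 × 3400 / 256.5 = 251.82
20 log₁₀(251.82) = 48.022 dB

48.02 dB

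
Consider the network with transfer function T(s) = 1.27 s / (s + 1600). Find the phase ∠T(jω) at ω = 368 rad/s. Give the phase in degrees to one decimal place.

77.0°

∠(j368) = 90.00°
∠(j368 + 1600) = arctan(368/1600) = 12.95°
∠T(j368) = 90.00° − 12.95° = 77.05°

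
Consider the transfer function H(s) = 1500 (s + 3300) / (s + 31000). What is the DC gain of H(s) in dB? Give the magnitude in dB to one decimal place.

44.1 dB

H(0) = 1500 × 3300 / 31000 = 159.68
20 log₁₀(159.68) = 44.06 dB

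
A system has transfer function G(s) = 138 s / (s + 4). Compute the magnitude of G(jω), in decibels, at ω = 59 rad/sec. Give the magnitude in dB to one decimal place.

|j59| = 59
|j59 + 4| = √(59² + 4²) = 59.14
|G(j59)| = 138 × 59 / 59.14 = 137.68
20 log₁₀(137.68) = 42.78 dB

42.8 dB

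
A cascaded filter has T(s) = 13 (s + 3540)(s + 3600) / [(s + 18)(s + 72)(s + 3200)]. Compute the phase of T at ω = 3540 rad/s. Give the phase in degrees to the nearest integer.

∠(j3540 + 3540) = arctan(3540/3540) = 45.00°
∠(j3540 + 3600) = arctan(3540/3600) = 44.52°
∠(j3540 + 18) = arctan(3540/18) = 89.71°
∠(j3540 + 72) = arctan(3540/72) = 88.83°
∠(j3540 + 3200) = arctan(3540/3200) = 47.89°
∠T(j3540) = 45.00° + 44.52° − (89.71° + 88.83° + 47.89°) = -136.91°

-137 deg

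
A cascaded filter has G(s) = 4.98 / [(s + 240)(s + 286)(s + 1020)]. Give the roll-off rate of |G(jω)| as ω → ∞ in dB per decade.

With 0 zeros and 3 poles, the high-frequency asymptotic slope is 20 × (0 − 3) = -60 dB/decade.

-60 dB/decade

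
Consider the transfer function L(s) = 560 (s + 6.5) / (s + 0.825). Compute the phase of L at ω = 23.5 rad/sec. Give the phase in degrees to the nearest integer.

∠(j23.5 + 6.5) = arctan(23.5/6.5) = 74.54°
∠(j23.5 + 0.825) = arctan(23.5/0.825) = 87.99°
∠L(j23.5) = 74.54° − 87.99° = -13.45°

-13°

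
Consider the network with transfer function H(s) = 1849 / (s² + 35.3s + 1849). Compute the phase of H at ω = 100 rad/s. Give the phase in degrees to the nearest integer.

∠[(j100)² + 35.3(j100) + 1849] = ∠[-8151 + j3530] = 156.58°
∠H(j100) = −156.58° = -156.58°

-157°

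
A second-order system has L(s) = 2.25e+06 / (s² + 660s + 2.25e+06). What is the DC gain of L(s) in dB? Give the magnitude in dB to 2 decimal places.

0.00 dB

L(0) = 2.25e+06 / 2.25e+06 = 1
20 log₁₀(1) = 0.000 dB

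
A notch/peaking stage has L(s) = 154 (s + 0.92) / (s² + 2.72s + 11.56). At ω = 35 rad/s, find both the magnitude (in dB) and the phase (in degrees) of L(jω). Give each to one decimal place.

|j35 + 0.92| = √(35² + 0.92²) = 35.01
|(j35)² + 2.72(j35) + 11.56| = |-1213.4 + j95.2| = 1217
|L(j35)| = 154 × 35.01 / 1217 = 4.4298
20 log₁₀(4.4298) = 12.93 dB
∠(j35 + 0.92) = arctan(35/0.92) = 88.49°
∠[(j35)² + 2.72(j35) + 11.56] = ∠[-1213.4 + j95.2] = 175.51°
∠L(j35) = 88.49° − 175.51° = -87.02°

|L| = 12.9 dB, ∠L = -87.0°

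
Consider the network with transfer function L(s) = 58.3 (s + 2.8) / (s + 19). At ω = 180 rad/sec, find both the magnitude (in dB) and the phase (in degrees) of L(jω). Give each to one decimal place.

|j180 + 2.8| = √(180² + 2.8²) = 180
|j180 + 19| = √(180² + 19²) = 181
|L(j180)| = 58.3 × 180 / 181 = 57.985
20 log₁₀(57.985) = 35.27 dB
∠(j180 + 2.8) = arctan(180/2.8) = 89.11°
∠(j180 + 19) = arctan(180/19) = 83.97°
∠L(j180) = 89.11° − 83.97° = 5.13°

|L| = 35.3 dB, ∠L = 5.1°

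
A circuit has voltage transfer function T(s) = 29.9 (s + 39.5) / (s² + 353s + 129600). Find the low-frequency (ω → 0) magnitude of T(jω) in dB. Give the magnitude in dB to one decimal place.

T(0) = 29.9 × 39.5 / 129600 = 0.009113
20 log₁₀(0.009113) = -40.81 dB

-40.8 dB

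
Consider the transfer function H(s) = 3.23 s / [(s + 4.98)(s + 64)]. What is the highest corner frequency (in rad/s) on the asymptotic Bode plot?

64 rad/s

Break frequencies occur at each pole and zero magnitude: 4.98 rad/s, 64 rad/s.
The highest is 64 rad/s.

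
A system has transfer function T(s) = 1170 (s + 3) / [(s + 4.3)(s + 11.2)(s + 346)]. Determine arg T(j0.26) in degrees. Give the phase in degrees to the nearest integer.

∠(j0.26 + 3) = arctan(0.26/3) = 4.95°
∠(j0.26 + 4.3) = arctan(0.26/4.3) = 3.46°
∠(j0.26 + 11.2) = arctan(0.26/11.2) = 1.33°
∠(j0.26 + 346) = arctan(0.26/346) = 0.04°
∠T(j0.26) = 4.95° − (3.46° + 1.33° + 0.04°) = 0.12°

0°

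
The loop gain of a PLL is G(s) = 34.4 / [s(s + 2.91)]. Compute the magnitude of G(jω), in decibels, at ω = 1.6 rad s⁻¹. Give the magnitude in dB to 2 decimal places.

|j1.6 + 2.91| = √(1.6² + 2.91²) = 3.321
|j1.6| = 1.6
|G(j1.6)| = 34.4 / (3.321 × 1.6) = 6.4742
20 log₁₀(6.4742) = 16.224 dB

16.22 dB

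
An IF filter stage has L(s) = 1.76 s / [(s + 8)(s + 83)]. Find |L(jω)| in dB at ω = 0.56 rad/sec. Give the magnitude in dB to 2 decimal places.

-56.59 dB

|j0.56| = 0.56
|j0.56 + 8| = √(0.56² + 8²) = 8.02
|j0.56 + 83| = √(0.56² + 83²) = 83
|L(j0.56)| = 1.76 × 0.56 / (8.02 × 83) = 0.0014807
20 log₁₀(0.0014807) = -56.591 dB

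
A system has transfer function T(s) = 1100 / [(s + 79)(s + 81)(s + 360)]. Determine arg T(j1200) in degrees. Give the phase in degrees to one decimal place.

-245.7°

∠(j1200 + 79) = arctan(1200/79) = 86.23°
∠(j1200 + 81) = arctan(1200/81) = 86.14°
∠(j1200 + 360) = arctan(1200/360) = 73.30°
∠T(j1200) = − (86.23° + 86.14° + 73.30°) = -245.67°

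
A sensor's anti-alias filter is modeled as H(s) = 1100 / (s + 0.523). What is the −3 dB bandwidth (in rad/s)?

0.523 rad/s

For a single-pole low-pass, the −3 dB point is at the pole: ω = 0.523 rad/s.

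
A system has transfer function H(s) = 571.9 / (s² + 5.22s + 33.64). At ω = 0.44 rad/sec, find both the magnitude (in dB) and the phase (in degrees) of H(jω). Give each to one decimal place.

|H| = 24.6 dB, ∠H = -3.9°

|(j0.44)² + 5.22(j0.44) + 33.64| = |33.446 + j2.2968| = 33.53
|H(j0.44)| = 571.9 / 33.53 = 17.059
20 log₁₀(17.059) = 24.64 dB
∠[(j0.44)² + 5.22(j0.44) + 33.64] = ∠[33.446 + j2.2968] = 3.93°
∠H(j0.44) = −3.93° = -3.93°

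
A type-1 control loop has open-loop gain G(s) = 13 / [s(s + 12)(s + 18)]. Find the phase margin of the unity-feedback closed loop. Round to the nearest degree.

Gain crossover: |G(jω)| = 1 at ω ≈ 0.0602 rad/s.
∠G(j0.0602) = −90° − arctan(0.0602/12) − arctan(0.0602/18) ≈ -90.48°
PM = 180° + (-90.48°) = 89.52°

90°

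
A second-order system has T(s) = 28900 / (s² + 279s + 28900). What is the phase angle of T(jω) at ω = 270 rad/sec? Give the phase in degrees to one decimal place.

∠[(j270)² + 279(j270) + 28900] = ∠[-44000 + j75330] = 120.29°
∠T(j270) = −120.29° = -120.29°

-120.3 deg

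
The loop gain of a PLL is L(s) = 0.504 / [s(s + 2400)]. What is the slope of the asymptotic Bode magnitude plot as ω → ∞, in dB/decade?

With 0 zeros and 2 poles, the high-frequency asymptotic slope is 20 × (0 − 2) = -40 dB/decade.

-40 dB/decade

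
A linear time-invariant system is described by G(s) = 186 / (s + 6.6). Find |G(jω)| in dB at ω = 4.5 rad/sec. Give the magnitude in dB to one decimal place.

|j4.5 + 6.6| = √(4.5² + 6.6²) = 7.988
|G(j4.5)| = 186 / 7.988 = 23.285
20 log₁₀(23.285) = 27.34 dB

27.3 dB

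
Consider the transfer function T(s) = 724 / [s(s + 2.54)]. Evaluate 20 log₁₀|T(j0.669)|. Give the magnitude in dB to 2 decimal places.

|j0.669 + 2.54| = √(0.669² + 2.54²) = 2.627
|j0.669| = 0.669
|T(j0.669)| = 724 / (2.627 × 0.669) = 412.02
20 log₁₀(412.02) = 52.298 dB

52.30 dB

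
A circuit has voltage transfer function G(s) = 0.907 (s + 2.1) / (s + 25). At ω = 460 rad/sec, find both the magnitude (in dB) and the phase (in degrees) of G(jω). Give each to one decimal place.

|j460 + 2.1| = √(460² + 2.1²) = 460
|j460 + 25| = √(460² + 25²) = 460.7
|G(j460)| = 0.907 × 460 / 460.7 = 0.90567
20 log₁₀(0.90567) = -0.86 dB
∠(j460 + 2.1) = arctan(460/2.1) = 89.74°
∠(j460 + 25) = arctan(460/25) = 86.89°
∠G(j460) = 89.74° − 86.89° = 2.85°

|G| = -0.9 dB, ∠G = 2.8°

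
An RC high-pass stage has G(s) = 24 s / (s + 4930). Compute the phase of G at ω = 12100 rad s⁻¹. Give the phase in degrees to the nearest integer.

∠(j12100) = 90.00°
∠(j12100 + 4930) = arctan(12100/4930) = 67.83°
∠G(j12100) = 90.00° − 67.83° = 22.17°

22°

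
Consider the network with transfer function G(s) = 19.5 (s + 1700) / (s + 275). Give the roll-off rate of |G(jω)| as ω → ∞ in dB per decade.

With 1 zero and 1 pole, the high-frequency asymptotic slope is 20 × (1 − 1) = 0 dB/decade.

0 dB/decade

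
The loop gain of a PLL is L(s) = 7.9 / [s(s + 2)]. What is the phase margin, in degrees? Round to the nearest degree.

39°

Gain crossover: |L(jω)| = 1 at ω ≈ 2.48 rad/s.
∠L(j2.48) = −90° − arctan(2.48/2) ≈ -141.11°
PM = 180° + (-141.11°) = 38.89°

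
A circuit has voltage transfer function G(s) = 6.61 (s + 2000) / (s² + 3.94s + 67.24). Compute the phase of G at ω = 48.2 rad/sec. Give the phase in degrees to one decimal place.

-173.8°

∠(j48.2 + 2000) = arctan(48.2/2000) = 1.38°
∠[(j48.2)² + 3.94(j48.2) + 67.24] = ∠[-2256 + j189.91] = 175.19°
∠G(j48.2) = 1.38° − 175.19° = -173.81°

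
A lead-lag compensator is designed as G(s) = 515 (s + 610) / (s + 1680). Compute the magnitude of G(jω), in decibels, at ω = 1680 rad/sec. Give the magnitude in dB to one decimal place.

51.8 dB

|j1680 + 610| = √(1680² + 610²) = 1787
|j1680 + 1680| = √(1680² + 1680²) = 2376
|G(j1680)| = 515 × 1787 / 2376 = 387.42
20 log₁₀(387.42) = 51.76 dB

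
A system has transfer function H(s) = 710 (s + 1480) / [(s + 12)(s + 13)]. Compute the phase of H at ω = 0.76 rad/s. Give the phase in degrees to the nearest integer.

∠(j0.76 + 1480) = arctan(0.76/1480) = 0.03°
∠(j0.76 + 12) = arctan(0.76/12) = 3.62°
∠(j0.76 + 13) = arctan(0.76/13) = 3.35°
∠H(j0.76) = 0.03° − (3.62° + 3.35°) = -6.94°

-7°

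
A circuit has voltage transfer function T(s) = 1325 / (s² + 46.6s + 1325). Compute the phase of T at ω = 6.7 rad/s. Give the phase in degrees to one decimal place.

-13.7°

∠[(j6.7)² + 46.6(j6.7) + 1325] = ∠[1280.1 + j312.22] = 13.71°
∠T(j6.7) = −13.71° = -13.71°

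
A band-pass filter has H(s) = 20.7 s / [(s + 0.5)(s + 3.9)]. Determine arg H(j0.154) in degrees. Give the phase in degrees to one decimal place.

∠(j0.154) = 90.00°
∠(j0.154 + 0.5) = arctan(0.154/0.5) = 17.12°
∠(j0.154 + 3.9) = arctan(0.154/3.9) = 2.26°
∠H(j0.154) = 90.00° − (17.12° + 2.26°) = 70.62°

70.6°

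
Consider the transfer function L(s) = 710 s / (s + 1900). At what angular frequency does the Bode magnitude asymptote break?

The single real pole at s = −1900 gives a corner at ω = 1900 rad/sec.

1900 rad/sec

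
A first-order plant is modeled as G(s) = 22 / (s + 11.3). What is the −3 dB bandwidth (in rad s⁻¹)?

11.3 rad s⁻¹

For a single-pole low-pass, the −3 dB point is at the pole: ω = 11.3 rad s⁻¹.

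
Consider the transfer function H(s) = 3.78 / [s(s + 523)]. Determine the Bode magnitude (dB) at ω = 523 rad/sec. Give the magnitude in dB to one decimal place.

|j523 + 523| = √(523² + 523²) = 739.6
|j523| = 523
|H(j523)| = 3.78 / (739.6 × 523) = 9.7718e-06
20 log₁₀(9.7718e-06) = -100.20 dB

-100.2 dB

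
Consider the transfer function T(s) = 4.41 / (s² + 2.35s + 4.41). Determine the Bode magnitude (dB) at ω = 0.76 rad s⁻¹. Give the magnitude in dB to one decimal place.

0.4 dB

|(j0.76)² + 2.35(j0.76) + 4.41| = |3.8324 + j1.786| = 4.228
|T(j0.76)| = 4.41 / 4.228 = 1.043
20 log₁₀(1.043) = 0.37 dB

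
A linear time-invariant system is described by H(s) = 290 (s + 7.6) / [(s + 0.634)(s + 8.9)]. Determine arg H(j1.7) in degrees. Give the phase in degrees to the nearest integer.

∠(j1.7 + 7.6) = arctan(1.7/7.6) = 12.61°
∠(j1.7 + 0.634) = arctan(1.7/0.634) = 69.55°
∠(j1.7 + 8.9) = arctan(1.7/8.9) = 10.81°
∠H(j1.7) = 12.61° − (69.55° + 10.81°) = -67.75°

-68 deg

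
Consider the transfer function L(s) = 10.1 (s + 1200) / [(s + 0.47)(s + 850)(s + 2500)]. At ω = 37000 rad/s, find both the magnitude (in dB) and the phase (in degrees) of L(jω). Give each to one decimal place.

|j37000 + 1200| = √(37000² + 1200²) = 3.702e+04
|j37000 + 0.47| = √(37000² + 0.47²) = 3.7e+04
|j37000 + 850| = √(37000² + 850²) = 3.701e+04
|j37000 + 2500| = √(37000² + 2500²) = 3.708e+04
|L(j37000)| = 10.1 × 3.702e+04 / (3.7e+04 × 3.701e+04 × 3.708e+04) = 7.3628e-09
20 log₁₀(7.3628e-09) = -162.66 dB
∠(j37000 + 1200) = arctan(37000/1200) = 88.14°
∠(j37000 + 0.47) = arctan(37000/0.47) = 90.00°
∠(j37000 + 850) = arctan(37000/850) = 88.68°
∠(j37000 + 2500) = arctan(37000/2500) = 86.13°
∠L(j37000) = 88.14° − (90.00° + 88.68° + 86.13°) = -176.68°

|L| = -162.7 dB, ∠L = -176.7°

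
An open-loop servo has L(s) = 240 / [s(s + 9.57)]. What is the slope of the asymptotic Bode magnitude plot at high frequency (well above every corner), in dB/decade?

-40 dB/decade

With 0 zeros and 2 poles, the high-frequency asymptotic slope is 20 × (0 − 2) = -40 dB/decade.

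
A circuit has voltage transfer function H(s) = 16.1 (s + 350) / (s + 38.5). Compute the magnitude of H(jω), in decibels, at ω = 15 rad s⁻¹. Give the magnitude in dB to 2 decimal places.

42.70 dB

|j15 + 350| = √(15² + 350²) = 350.3
|j15 + 38.5| = √(15² + 38.5²) = 41.32
|H(j15)| = 16.1 × 350.3 / 41.32 = 136.5
20 log₁₀(136.5) = 42.703 dB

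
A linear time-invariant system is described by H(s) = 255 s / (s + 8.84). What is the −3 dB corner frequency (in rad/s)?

8.84 rad/s

For a single-pole high-pass, the −3 dB point is at the pole: ω = 8.84 rad/s.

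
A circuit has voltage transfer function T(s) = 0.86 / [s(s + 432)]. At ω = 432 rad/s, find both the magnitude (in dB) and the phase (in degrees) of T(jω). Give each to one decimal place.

|T| = -109.7 dB, ∠T = -135.0°

|j432 + 432| = √(432² + 432²) = 610.9
|j432| = 432
|T(j432)| = 0.86 / (610.9 × 432) = 3.2585e-06
20 log₁₀(3.2585e-06) = -109.74 dB
∠(j432 + 432) = arctan(432/432) = 45.00°
∠(j432) = 90.00°
∠T(j432) = − (45.00° + 90.00°) = -135.00°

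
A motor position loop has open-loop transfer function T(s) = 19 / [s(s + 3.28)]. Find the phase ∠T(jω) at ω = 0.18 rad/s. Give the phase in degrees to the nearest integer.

-93°

∠(j0.18 + 3.28) = arctan(0.18/3.28) = 3.14°
∠(j0.18) = 90.00°
∠T(j0.18) = − (3.14° + 90.00°) = -93.14°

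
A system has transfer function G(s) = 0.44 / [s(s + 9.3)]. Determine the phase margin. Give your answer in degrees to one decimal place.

Gain crossover: |G(jω)| = 1 at ω ≈ 0.0473 rad/s.
∠G(j0.0473) = −90° − arctan(0.0473/9.3) ≈ -90.29°
PM = 180° + (-90.29°) = 89.71°

89.7°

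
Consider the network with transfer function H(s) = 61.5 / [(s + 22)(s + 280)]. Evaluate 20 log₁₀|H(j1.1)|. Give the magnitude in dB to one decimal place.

-40.0 dB

|j1.1 + 22| = √(1.1² + 22²) = 22.03
|j1.1 + 280| = √(1.1² + 280²) = 280
|H(j1.1)| = 61.5 / (22.03 × 280) = 0.0099712
20 log₁₀(0.0099712) = -40.03 dB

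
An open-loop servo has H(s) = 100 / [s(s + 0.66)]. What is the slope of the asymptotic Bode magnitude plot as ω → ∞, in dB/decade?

With 0 zeros and 2 poles, the high-frequency asymptotic slope is 20 × (0 − 2) = -40 dB/decade.

-40 dB/decade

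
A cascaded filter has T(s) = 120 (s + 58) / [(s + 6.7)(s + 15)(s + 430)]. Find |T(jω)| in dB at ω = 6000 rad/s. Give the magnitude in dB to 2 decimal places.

|j6000 + 58| = √(6000² + 58²) = 6000
|j6000 + 6.7| = √(6000² + 6.7²) = 6000
|j6000 + 15| = √(6000² + 15²) = 6000
|j6000 + 430| = √(6000² + 430²) = 6015
|T(j6000)| = 120 × 6000 / (6000 × 6000 × 6015) = 3.3249e-06
20 log₁₀(3.3249e-06) = -109.564 dB

-109.56 dB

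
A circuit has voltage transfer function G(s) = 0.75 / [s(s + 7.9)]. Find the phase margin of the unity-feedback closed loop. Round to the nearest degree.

Gain crossover: |G(jω)| = 1 at ω ≈ 0.0949 rad/sec.
∠G(j0.0949) = −90° − arctan(0.0949/7.9) ≈ -90.69°
PM = 180° + (-90.69°) = 89.31°

89°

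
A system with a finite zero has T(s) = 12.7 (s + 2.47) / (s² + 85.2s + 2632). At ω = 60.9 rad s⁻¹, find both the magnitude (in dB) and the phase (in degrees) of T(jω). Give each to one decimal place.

|j60.9 + 2.47| = √(60.9² + 2.47²) = 60.95
|(j60.9)² + 85.2(j60.9) + 2632| = |-1076.8 + j5188.7| = 5299
|T(j60.9)| = 12.7 × 60.95 / 5299 = 0.14607
20 log₁₀(0.14607) = -16.71 dB
∠(j60.9 + 2.47) = arctan(60.9/2.47) = 87.68°
∠[(j60.9)² + 85.2(j60.9) + 2632] = ∠[-1076.8 + j5188.7] = 101.72°
∠T(j60.9) = 87.68° − 101.72° = -14.05°

|T| = -16.7 dB, ∠T = -14.0°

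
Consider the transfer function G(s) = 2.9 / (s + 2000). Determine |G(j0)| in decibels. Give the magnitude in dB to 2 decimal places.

G(0) = 2.9 / 2000 = 0.00145
20 log₁₀(0.00145) = -56.773 dB

-56.77 dB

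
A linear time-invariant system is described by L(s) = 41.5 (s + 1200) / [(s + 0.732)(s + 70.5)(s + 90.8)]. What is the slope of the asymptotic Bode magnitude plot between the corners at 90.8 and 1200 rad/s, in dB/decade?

In this band the factors already past their corner are: pole at 0.732, pole at 70.5, pole at 90.8; net slope = -60 dB/decade.

-60 dB/decade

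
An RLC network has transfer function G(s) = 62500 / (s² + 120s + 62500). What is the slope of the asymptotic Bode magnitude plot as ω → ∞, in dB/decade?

With 0 zeros and 2 poles, the high-frequency asymptotic slope is 20 × (0 − 2) = -40 dB/decade.

-40 dB/decade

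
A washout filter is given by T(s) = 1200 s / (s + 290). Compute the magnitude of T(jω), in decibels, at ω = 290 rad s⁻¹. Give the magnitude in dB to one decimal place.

58.6 dB

|j290| = 290
|j290 + 290| = √(290² + 290²) = 410.1
|T(j290)| = 1200 × 290 / 410.1 = 848.53
20 log₁₀(848.53) = 58.57 dB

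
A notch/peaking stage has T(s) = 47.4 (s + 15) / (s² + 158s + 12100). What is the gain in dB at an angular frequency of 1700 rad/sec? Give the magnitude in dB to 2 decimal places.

-31.09 dB

|j1700 + 15| = √(1700² + 15²) = 1700
|(j1700)² + 158(j1700) + 12100| = |-2.8779e+06 + j2.686e+05| = 2.89e+06
|T(j1700)| = 47.4 × 1700 / 2.89e+06 = 0.02788
20 log₁₀(0.02788) = -31.094 dB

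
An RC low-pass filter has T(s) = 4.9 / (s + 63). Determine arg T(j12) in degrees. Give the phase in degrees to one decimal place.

-10.8°

∠(j12 + 63) = arctan(12/63) = 10.78°
∠T(j12) = −10.78° = -10.78°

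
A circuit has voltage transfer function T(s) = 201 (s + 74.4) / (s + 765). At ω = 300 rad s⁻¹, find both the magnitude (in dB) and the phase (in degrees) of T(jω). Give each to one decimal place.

|j300 + 74.4| = √(300² + 74.4²) = 309.1
|j300 + 765| = √(300² + 765²) = 821.7
|T(j300)| = 201 × 309.1 / 821.7 = 75.606
20 log₁₀(75.606) = 37.57 dB
∠(j300 + 74.4) = arctan(300/74.4) = 76.07°
∠(j300 + 765) = arctan(300/765) = 21.41°
∠T(j300) = 76.07° − 21.41° = 54.66°

|T| = 37.6 dB, ∠T = 54.7°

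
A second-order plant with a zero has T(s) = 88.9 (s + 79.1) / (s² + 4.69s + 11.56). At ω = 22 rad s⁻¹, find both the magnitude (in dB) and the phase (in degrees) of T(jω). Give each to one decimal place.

|j22 + 79.1| = √(22² + 79.1²) = 82.1
|(j22)² + 4.69(j22) + 11.56| = |-472.44 + j103.18| = 483.6
|T(j22)| = 88.9 × 82.1 / 483.6 = 15.094
20 log₁₀(15.094) = 23.58 dB
∠(j22 + 79.1) = arctan(22/79.1) = 15.54°
∠[(j22)² + 4.69(j22) + 11.56] = ∠[-472.44 + j103.18] = 167.68°
∠T(j22) = 15.54° − 167.68° = -152.14°

|T| = 23.6 dB, ∠T = -152.1°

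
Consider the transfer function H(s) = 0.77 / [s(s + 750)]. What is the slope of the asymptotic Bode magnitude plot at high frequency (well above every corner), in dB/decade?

With 0 zeros and 2 poles, the high-frequency asymptotic slope is 20 × (0 − 2) = -40 dB/decade.

-40 dB/decade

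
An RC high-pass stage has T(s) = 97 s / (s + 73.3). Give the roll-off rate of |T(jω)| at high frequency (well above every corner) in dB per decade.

0 dB/decade

With 1 zero and 1 pole, the high-frequency asymptotic slope is 20 × (1 − 1) = 0 dB/decade.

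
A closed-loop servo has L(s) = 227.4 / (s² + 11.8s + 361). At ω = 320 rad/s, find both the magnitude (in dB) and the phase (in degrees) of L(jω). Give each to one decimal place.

|L| = -53.0 dB, ∠L = -177.9 deg

|(j320)² + 11.8(j320) + 361| = |-1.0204e+05 + j3776| = 1.021e+05
|L(j320)| = 227.4 / 1.021e+05 = 0.002227
20 log₁₀(0.002227) = -53.05 dB
∠[(j320)² + 11.8(j320) + 361] = ∠[-1.0204e+05 + j3776] = 177.88°
∠L(j320) = −177.88° = -177.88°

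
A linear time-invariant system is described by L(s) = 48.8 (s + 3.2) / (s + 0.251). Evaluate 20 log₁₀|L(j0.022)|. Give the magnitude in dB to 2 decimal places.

|j0.022 + 3.2| = √(0.022² + 3.2²) = 3.2
|j0.022 + 0.251| = √(0.022² + 0.251²) = 0.252
|L(j0.022)| = 48.8 × 3.2 / 0.252 = 619.79
20 log₁₀(619.79) = 55.845 dB

55.84 dB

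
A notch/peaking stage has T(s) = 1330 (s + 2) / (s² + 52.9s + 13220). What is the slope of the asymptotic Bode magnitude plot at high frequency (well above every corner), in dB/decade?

-20 dB/decade

With 1 zero and 2 poles, the high-frequency asymptotic slope is 20 × (1 − 2) = -20 dB/decade.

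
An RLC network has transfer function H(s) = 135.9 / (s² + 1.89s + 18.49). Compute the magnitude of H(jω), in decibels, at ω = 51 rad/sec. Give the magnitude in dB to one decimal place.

|(j51)² + 1.89(j51) + 18.49| = |-2582.5 + j96.39| = 2584
|H(j51)| = 135.9 / 2584 = 0.052587
20 log₁₀(0.052587) = -25.58 dB

-25.6 dB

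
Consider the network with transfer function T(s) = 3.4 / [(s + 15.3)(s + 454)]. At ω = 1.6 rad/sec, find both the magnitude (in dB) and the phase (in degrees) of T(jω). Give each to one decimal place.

|j1.6 + 15.3| = √(1.6² + 15.3²) = 15.38
|j1.6 + 454| = √(1.6² + 454²) = 454
|T(j1.6)| = 3.4 / (15.38 × 454) = 0.00048682
20 log₁₀(0.00048682) = -66.25 dB
∠(j1.6 + 15.3) = arctan(1.6/15.3) = 5.97°
∠(j1.6 + 454) = arctan(1.6/454) = 0.20°
∠T(j1.6) = − (5.97° + 0.20°) = -6.17°

|T| = -66.3 dB, ∠T = -6.2°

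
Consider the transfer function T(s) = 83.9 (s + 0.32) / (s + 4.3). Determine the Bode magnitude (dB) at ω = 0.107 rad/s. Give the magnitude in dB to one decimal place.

|j0.107 + 0.32| = √(0.107² + 0.32²) = 0.3374
|j0.107 + 4.3| = √(0.107² + 4.3²) = 4.301
|T(j0.107)| = 83.9 × 0.3374 / 4.301 = 6.5815
20 log₁₀(6.5815) = 16.37 dB

16.4 dB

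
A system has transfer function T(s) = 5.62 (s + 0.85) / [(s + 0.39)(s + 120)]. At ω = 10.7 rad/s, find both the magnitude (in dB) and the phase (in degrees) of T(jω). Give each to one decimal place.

|j10.7 + 0.85| = √(10.7² + 0.85²) = 10.73
|j10.7 + 0.39| = √(10.7² + 0.39²) = 10.71
|j10.7 + 120| = √(10.7² + 120²) = 120.5
|T(j10.7)| = 5.62 × 10.73 / (10.71 × 120.5) = 0.046764
20 log₁₀(0.046764) = -26.60 dB
∠(j10.7 + 0.85) = arctan(10.7/0.85) = 85.46°
∠(j10.7 + 0.39) = arctan(10.7/0.39) = 87.91°
∠(j10.7 + 120) = arctan(10.7/120) = 5.10°
∠T(j10.7) = 85.46° − (87.91° + 5.10°) = -7.55°

|T| = -26.6 dB, ∠T = -7.5°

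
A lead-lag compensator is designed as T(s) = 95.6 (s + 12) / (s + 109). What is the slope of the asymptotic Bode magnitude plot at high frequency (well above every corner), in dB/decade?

0 dB/decade

With 1 zero and 1 pole, the high-frequency asymptotic slope is 20 × (1 − 1) = 0 dB/decade.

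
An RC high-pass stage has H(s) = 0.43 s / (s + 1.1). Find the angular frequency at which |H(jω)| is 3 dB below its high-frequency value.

1.1 rad/sec

For a single-pole high-pass, the −3 dB point is at the pole: ω = 1.1 rad/sec.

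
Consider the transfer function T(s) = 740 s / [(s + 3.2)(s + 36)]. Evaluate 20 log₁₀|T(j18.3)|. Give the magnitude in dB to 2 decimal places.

25.13 dB

|j18.3| = 18.3
|j18.3 + 3.2| = √(18.3² + 3.2²) = 18.58
|j18.3 + 36| = √(18.3² + 36²) = 40.38
|T(j18.3)| = 740 × 18.3 / (18.58 × 40.38) = 18.05
20 log₁₀(18.05) = 25.130 dB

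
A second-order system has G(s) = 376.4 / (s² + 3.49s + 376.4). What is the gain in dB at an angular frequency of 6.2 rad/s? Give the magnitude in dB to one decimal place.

0.9 dB

|(j6.2)² + 3.49(j6.2) + 376.4| = |337.96 + j21.638| = 338.7
|G(j6.2)| = 376.4 / 338.7 = 1.1115
20 log₁₀(1.1115) = 0.92 dB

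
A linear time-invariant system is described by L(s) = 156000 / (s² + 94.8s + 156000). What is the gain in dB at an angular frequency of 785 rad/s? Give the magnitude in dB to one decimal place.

|(j785)² + 94.8(j785) + 156000| = |-4.6022e+05 + j74418| = 4.662e+05
|L(j785)| = 156000 / 4.662e+05 = 0.33462
20 log₁₀(0.33462) = -9.51 dB

-9.5 dB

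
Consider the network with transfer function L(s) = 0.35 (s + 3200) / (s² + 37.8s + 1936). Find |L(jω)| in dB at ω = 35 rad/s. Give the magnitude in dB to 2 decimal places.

|j35 + 3200| = √(35² + 3200²) = 3200
|(j35)² + 37.8(j35) + 1936| = |711 + j1323| = 1502
|L(j35)| = 0.35 × 3200 / 1502 = 0.74574
20 log₁₀(0.74574) = -2.548 dB

-2.55 dB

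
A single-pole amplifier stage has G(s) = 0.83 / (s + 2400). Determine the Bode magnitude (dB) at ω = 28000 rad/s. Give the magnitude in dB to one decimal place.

|j28000 + 2400| = √(28000² + 2400²) = 2.81e+04
|G(j28000)| = 0.83 / 2.81e+04 = 2.9535e-05
20 log₁₀(2.9535e-05) = -90.59 dB

-90.6 dB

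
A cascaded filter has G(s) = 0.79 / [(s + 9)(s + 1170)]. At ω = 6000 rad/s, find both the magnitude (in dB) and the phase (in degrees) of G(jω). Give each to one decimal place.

|j6000 + 9| = √(6000² + 9²) = 6000
|j6000 + 1170| = √(6000² + 1170²) = 6113
|G(j6000)| = 0.79 / (6000 × 6113) = 2.1539e-08
20 log₁₀(2.1539e-08) = -153.34 dB
∠(j6000 + 9) = arctan(6000/9) = 89.91°
∠(j6000 + 1170) = arctan(6000/1170) = 78.97°
∠G(j6000) = − (89.91° + 78.97°) = -168.88°

|G| = -153.3 dB, ∠G = -168.9°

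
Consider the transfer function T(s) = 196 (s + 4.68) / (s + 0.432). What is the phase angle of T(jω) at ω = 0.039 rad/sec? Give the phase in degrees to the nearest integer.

∠(j0.039 + 4.68) = arctan(0.039/4.68) = 0.48°
∠(j0.039 + 0.432) = arctan(0.039/0.432) = 5.16°
∠T(j0.039) = 0.48° − 5.16° = -4.68°

-5 deg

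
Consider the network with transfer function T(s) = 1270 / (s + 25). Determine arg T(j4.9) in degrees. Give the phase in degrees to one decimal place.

∠(j4.9 + 25) = arctan(4.9/25) = 11.09°
∠T(j4.9) = −11.09° = -11.09°

-11.1°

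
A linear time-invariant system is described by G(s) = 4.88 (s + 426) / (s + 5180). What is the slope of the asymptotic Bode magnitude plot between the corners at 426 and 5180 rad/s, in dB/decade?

In this band the factors already past their corner are: zero at 426; net slope = 20 dB/decade.

20 dB/decade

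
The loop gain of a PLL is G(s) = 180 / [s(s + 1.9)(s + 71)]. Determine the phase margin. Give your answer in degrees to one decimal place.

Gain crossover: |G(jω)| = 1 at ω ≈ 1.14 rad/s.
∠G(j1.14) = −90° − arctan(1.14/1.9) − arctan(1.14/71) ≈ -121.96°
PM = 180° + (-121.96°) = 58.04°

58.0°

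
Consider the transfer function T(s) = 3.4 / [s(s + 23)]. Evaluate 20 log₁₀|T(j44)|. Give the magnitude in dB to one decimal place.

-56.2 dB

|j44 + 23| = √(44² + 23²) = 49.65
|j44| = 44
|T(j44)| = 3.4 / (49.65 × 44) = 0.0015564
20 log₁₀(0.0015564) = -56.16 dB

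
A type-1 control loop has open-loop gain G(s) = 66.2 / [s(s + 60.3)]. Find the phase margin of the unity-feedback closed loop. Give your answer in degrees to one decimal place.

89.0 deg

Gain crossover: |G(jω)| = 1 at ω ≈ 1.1 rad/sec.
∠G(j1.1) = −90° − arctan(1.1/60.3) ≈ -91.04°
PM = 180° + (-91.04°) = 88.96°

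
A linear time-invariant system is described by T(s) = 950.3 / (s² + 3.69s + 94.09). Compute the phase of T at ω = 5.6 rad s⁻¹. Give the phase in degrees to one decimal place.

∠[(j5.6)² + 3.69(j5.6) + 94.09] = ∠[62.73 + j20.664] = 18.23°
∠T(j5.6) = −18.23° = -18.23°

-18.2 deg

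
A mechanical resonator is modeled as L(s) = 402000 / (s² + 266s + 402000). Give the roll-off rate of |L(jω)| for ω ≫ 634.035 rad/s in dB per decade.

-40 dB/decade

With 0 zeros and 2 poles, the high-frequency asymptotic slope is 20 × (0 − 2) = -40 dB/decade.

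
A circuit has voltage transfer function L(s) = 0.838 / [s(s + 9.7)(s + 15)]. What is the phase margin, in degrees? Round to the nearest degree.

Gain crossover: |L(jω)| = 1 at ω ≈ 0.00576 rad/s.
∠L(j0.00576) = −90° − arctan(0.00576/9.7) − arctan(0.00576/15) ≈ -90.06°
PM = 180° + (-90.06°) = 89.94°

90°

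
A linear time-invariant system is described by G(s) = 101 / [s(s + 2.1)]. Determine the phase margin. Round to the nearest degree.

Gain crossover: |G(jω)| = 1 at ω ≈ 9.94 rad/sec.
∠G(j9.94) = −90° − arctan(9.94/2.1) ≈ -168.07°
PM = 180° + (-168.07°) = 11.93°

12°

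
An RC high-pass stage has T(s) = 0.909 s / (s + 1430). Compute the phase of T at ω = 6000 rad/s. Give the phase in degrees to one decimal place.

∠(j6000) = 90.00°
∠(j6000 + 1430) = arctan(6000/1430) = 76.59°
∠T(j6000) = 90.00° − 76.59° = 13.41°

13.4°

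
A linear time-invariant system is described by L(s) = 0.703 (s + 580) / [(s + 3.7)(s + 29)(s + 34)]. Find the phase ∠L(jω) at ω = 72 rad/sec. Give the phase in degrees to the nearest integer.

-213°

∠(j72 + 580) = arctan(72/580) = 7.08°
∠(j72 + 3.7) = arctan(72/3.7) = 87.06°
∠(j72 + 29) = arctan(72/29) = 68.06°
∠(j72 + 34) = arctan(72/34) = 64.72°
∠L(j72) = 7.08° − (87.06° + 68.06° + 64.72°) = -212.77°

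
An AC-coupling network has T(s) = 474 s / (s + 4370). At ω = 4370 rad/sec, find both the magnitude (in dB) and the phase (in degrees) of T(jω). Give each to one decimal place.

|j4370| = 4370
|j4370 + 4370| = √(4370² + 4370²) = 6180
|T(j4370)| = 474 × 4370 / 6180 = 335.17
20 log₁₀(335.17) = 50.51 dB
∠(j4370) = 90.00°
∠(j4370 + 4370) = arctan(4370/4370) = 45.00°
∠T(j4370) = 90.00° − 45.00° = 45.00°

|T| = 50.5 dB, ∠T = 45.0 deg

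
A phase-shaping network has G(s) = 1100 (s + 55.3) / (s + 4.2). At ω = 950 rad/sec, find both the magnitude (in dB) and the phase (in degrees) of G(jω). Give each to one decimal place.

|j950 + 55.3| = √(950² + 55.3²) = 951.6
|j950 + 4.2| = √(950² + 4.2²) = 950
|G(j950)| = 1100 × 951.6 / 950 = 1101.9
20 log₁₀(1101.9) = 60.84 dB
∠(j950 + 55.3) = arctan(950/55.3) = 86.67°
∠(j950 + 4.2) = arctan(950/4.2) = 89.75°
∠G(j950) = 86.67° − 89.75° = -3.08°

|G| = 60.8 dB, ∠G = -3.1°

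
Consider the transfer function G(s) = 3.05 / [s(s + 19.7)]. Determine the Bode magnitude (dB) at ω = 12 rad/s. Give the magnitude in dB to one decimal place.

-39.2 dB

|j12 + 19.7| = √(12² + 19.7²) = 23.07
|j12| = 12
|G(j12)| = 3.05 / (23.07 × 12) = 0.011019
20 log₁₀(0.011019) = -39.16 dB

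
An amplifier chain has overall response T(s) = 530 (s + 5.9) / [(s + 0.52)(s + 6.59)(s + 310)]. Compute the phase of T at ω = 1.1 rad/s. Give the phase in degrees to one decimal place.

-63.8°

∠(j1.1 + 5.9) = arctan(1.1/5.9) = 10.56°
∠(j1.1 + 0.52) = arctan(1.1/0.52) = 64.70°
∠(j1.1 + 6.59) = arctan(1.1/6.59) = 9.48°
∠(j1.1 + 310) = arctan(1.1/310) = 0.20°
∠T(j1.1) = 10.56° − (64.70° + 9.48° + 0.20°) = -63.82°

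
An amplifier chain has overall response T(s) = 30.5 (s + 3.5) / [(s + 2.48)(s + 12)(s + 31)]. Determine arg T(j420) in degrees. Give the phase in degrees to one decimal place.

∠(j420 + 3.5) = arctan(420/3.5) = 89.52°
∠(j420 + 2.48) = arctan(420/2.48) = 89.66°
∠(j420 + 12) = arctan(420/12) = 88.36°
∠(j420 + 31) = arctan(420/31) = 85.78°
∠T(j420) = 89.52° − (89.66° + 88.36° + 85.78°) = -174.28°

-174.3°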